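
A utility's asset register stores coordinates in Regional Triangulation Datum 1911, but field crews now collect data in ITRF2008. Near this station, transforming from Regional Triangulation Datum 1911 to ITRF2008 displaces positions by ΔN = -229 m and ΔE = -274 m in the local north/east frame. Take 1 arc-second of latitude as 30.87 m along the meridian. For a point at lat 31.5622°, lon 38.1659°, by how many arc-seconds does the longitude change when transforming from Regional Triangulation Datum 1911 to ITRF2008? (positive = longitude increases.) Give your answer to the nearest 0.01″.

Δλ = -10.42″

At latitude 31.5622°, cos φ = 0.852072.
1″ of longitude at this latitude = 30.87 × cos φ = 26.3035 m, so Δλ = -274.0 / 26.3035 = -10.417″.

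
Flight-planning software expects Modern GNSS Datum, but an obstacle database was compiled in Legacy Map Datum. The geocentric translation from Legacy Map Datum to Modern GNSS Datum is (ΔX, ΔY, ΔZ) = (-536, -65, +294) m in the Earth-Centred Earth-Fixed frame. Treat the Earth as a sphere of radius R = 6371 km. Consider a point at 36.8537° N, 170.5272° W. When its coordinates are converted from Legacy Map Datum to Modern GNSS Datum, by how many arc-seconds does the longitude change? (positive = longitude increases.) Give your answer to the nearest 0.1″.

sin φ = 0.599774, cos φ = 0.800170, sin λ = -0.164579, cos λ = -0.986364.
East component: ΔE = −sin λ·ΔX + cos λ·ΔY = −(-0.164579)(-536) + (-0.986364)(-65) = -24.10 m.
1° of latitude spans πR/180 = 111195 m; at latitude φ, 1° of longitude spans that × cos φ = 88974.8 m, so Δλ = -24.10 / 88974.8 × 3600 = -0.975″.

Δλ = -1.0″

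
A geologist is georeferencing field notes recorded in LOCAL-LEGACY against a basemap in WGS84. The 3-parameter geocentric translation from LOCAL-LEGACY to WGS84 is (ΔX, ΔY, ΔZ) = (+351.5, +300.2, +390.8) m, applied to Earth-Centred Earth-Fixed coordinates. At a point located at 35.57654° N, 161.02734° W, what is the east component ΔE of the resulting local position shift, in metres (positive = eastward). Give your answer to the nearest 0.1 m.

ΔE = -169.6 m

At φ = 35.57654°, λ = -161.02734°: sin φ = 0.581790, cos φ = 0.813339, sin λ = -0.325117, cos λ = -0.945674.
ΔE = −sin λ·ΔX + cos λ·ΔY = −(-0.325117)·(351.5) + (-0.945674)·(300.2) = -169.61 m.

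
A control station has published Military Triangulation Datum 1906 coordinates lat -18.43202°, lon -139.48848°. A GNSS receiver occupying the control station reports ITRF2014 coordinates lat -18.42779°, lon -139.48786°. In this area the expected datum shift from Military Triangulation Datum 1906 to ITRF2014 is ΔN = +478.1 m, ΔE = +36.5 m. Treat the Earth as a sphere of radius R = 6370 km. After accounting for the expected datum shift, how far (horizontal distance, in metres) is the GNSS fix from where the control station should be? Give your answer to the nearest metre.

Observed coordinate differences: Δφ = +0.00423°, Δλ = +0.00062°.
Converting to metres (1° lat = 111177 m, cos φ = 0.948699): observed ΔN = 470.3 m, observed ΔE = 65.4 m.
Subtracting the expected shift leaves a residual of 470.3 − (478.1) = -7.8 m north and 65.4 − (36.5) = 28.9 m east.
Residual distance = √((-7.8)² + 28.9²) = 29.9 m.

30 m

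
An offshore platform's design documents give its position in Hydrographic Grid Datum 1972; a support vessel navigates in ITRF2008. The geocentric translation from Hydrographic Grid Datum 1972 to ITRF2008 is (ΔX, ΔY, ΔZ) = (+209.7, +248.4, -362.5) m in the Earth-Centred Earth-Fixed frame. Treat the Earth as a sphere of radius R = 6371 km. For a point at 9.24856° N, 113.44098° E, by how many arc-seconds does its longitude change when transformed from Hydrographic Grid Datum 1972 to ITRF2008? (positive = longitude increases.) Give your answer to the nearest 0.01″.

sin φ = 0.160718, cos φ = 0.987000, sin λ = 0.917470, cos λ = -0.397804.
East component: ΔE = −sin λ·ΔX + cos λ·ΔY = −(0.917470)(209.7) + (-0.397804)(248.4) = -291.21 m.
1° of latitude spans πR/180 = 111195 m; at latitude φ, 1° of longitude spans that × cos φ = 109749.4 m, so Δλ = -291.21 / 109749.4 × 3600 = -9.552″.

Δλ = -9.55″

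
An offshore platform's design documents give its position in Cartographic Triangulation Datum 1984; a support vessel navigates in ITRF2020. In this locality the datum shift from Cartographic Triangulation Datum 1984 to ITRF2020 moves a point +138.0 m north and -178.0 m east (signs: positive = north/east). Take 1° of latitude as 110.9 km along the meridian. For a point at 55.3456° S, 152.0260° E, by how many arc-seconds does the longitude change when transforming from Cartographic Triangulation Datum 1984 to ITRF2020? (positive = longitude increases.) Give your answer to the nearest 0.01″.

At latitude -55.3456°, cos φ = 0.568625.
1° of longitude at this latitude = 110.9 × cos φ = 63.06 km, so Δλ = -178.0 / 63060.5 = -0.0028227° = -10.162″.

Δλ = -10.16″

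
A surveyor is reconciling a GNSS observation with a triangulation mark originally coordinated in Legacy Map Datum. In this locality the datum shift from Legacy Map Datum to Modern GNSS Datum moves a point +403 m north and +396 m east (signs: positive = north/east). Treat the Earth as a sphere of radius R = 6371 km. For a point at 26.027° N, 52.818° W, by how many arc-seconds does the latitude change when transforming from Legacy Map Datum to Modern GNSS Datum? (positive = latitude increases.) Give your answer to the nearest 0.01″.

On a sphere of radius R, 1 rad of latitude = R, so Δφ = ΔN / R = 403.0 / 6371000 = 6.3255e-05 rad = 13.047″.

Δφ = 13.05″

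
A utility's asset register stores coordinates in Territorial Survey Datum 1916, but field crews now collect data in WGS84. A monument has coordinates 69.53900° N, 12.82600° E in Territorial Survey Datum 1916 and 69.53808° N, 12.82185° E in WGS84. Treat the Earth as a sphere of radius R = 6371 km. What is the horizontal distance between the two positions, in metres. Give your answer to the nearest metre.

191 m

Δφ = 69.53808° − 69.53900° = -0.00092°; Δλ = 12.82185° − 12.82600° = -0.00415°.
1° along a meridian = πR/180 = 111195 m.
ΔN = Δφ × 111195 = -102.3 m; ΔE = Δλ × 111195 × cos(69.53900°) = -0.00415 × 111195 × 0.349570 = -161.3 m.
Distance = √(ΔE² + ΔN²) = √((-161.3)² + (-102.3)²) = 191.0 m.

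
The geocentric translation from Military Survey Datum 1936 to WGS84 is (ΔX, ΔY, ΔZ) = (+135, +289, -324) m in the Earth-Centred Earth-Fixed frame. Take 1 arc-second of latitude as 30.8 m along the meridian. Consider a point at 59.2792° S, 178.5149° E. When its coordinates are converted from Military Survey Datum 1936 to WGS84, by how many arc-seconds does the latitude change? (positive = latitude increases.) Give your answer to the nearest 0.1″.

sin φ = -0.859667, cos φ = 0.510855, sin λ = 0.025917, cos λ = -0.999664.
North component: ΔN = −sin φ cos λ·ΔX − sin φ sin λ·ΔY + cos φ·ΔZ = −(-0.859667)(-0.999664)(135) − (-0.859667)(0.025917)(289) + (0.510855)(-324) = -275.09 m.
1° of latitude spans 3600 × 30.80 = 110880 m, so Δφ = -275.09 / 110880 × 3600 = -8.932″.

Δφ = -8.9″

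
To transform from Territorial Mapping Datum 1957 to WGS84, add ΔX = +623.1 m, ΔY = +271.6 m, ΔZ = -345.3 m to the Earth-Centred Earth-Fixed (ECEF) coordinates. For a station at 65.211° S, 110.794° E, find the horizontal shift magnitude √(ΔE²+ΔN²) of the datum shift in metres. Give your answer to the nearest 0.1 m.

688.6 m

At φ = -65.211°, λ = 110.794°: sin φ = -0.907858, cos φ = 0.419278, sin λ = 0.934863, cos λ = -0.355009.
ΔE = −sin λ·ΔX + cos λ·ΔY = −(0.934863)·(623.1) + (-0.355009)·(271.6) = -678.93 m.
ΔN = −sin φ cos λ·ΔX − sin φ sin λ·ΔY + cos φ·ΔZ = −(-0.907858)(-0.355009)(623.1) − (-0.907858)(0.934863)(271.6) + (0.419278)(-345.3) = -115.09 m.
Horizontal magnitude = √(ΔE² + ΔN²) = √((-678.93)² + (-115.09)²) = 688.62 m.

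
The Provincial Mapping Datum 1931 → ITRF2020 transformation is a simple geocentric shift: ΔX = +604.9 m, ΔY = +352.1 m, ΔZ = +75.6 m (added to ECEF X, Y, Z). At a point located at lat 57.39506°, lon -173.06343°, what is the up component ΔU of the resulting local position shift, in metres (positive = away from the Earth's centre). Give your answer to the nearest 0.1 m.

ΔU = -282.8 m

At φ = 57.39506°, λ = -173.06343°: sin φ = 0.842406, cos φ = 0.538843, sin λ = -0.120770, cos λ = -0.992680.
ΔU = cos φ cos λ·ΔX + cos φ sin λ·ΔY + sin φ·ΔZ = (0.538843)(-0.992680)(604.9) + (0.538843)(-0.120770)(352.1) + (0.842406)(75.6) = -282.79 m.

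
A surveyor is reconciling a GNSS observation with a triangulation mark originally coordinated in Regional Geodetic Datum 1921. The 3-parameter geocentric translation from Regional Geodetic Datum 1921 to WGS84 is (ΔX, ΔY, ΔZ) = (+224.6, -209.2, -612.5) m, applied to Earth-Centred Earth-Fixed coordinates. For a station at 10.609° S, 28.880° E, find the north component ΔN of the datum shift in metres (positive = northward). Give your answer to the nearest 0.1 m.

The local north axis is (−sin φ cos λ, −sin φ sin λ, cos φ), giving ΔN = 36.208 − 18.602 − 602.030 = -584.42 m.

ΔN = -584.4 m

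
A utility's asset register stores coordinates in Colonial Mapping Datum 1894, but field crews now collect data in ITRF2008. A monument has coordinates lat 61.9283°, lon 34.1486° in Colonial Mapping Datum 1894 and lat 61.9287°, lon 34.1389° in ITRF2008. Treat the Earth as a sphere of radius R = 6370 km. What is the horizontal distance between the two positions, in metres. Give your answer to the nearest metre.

509 m

Δφ = 61.9287° − 61.9283° = +0.0004°; Δλ = 34.1389° − 34.1486° = -0.0097°.
1° along a meridian = πR/180 = 111177 m.
ΔN = Δφ × 111177 = 44.5 m; ΔE = Δλ × 111177 × cos(61.9283°) = -0.0097 × 111177 × 0.470576 = -507.5 m.
Distance = √(ΔE² + ΔN²) = √((-507.5)² + 44.5²) = 509.4 m.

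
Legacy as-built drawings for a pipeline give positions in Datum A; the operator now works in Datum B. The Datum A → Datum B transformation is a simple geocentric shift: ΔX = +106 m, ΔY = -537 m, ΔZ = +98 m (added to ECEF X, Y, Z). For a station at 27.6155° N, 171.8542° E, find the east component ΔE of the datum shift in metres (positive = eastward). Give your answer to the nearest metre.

ΔE = 517 m

The local east axis at (φ, λ) is (−sin λ, cos λ, 0), so ΔE = −sin(171.8542°)·106 + cos(171.8542°)·(-537) = 516.56 m.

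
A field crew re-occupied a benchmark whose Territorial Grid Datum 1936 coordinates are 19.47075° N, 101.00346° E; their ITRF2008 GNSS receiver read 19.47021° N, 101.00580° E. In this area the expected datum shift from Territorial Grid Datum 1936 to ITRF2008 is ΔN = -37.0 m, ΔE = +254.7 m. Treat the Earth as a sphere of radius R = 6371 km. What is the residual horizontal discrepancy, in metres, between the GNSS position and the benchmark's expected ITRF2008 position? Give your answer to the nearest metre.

Observed coordinate differences: Δφ = -0.00054°, Δλ = +0.00234°.
Converting to metres (1° lat = 111195 m, cos φ = 0.942812): observed ΔN = -60.0 m, observed ΔE = 245.3 m.
Subtracting the expected shift leaves a residual of -60.0 − (-37.0) = -23.0 m north and 245.3 − (254.7) = -9.4 m east.
Residual distance = √((-23.0)² + (-9.4)²) = 24.9 m.

25 m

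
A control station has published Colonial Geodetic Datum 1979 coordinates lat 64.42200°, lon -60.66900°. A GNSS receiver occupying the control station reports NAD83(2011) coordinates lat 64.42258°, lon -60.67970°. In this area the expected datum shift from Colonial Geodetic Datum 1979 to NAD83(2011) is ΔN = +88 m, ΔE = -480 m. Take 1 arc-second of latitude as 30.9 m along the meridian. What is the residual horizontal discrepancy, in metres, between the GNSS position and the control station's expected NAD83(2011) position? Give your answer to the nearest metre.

Observed coordinate differences: Δφ = +0.00058°, Δλ = -0.01070°.
Converting to metres (1° lat = 111240 m, cos φ = 0.431739): observed ΔN = 64.5 m, observed ΔE = -513.9 m.
Subtracting the expected shift leaves a residual of 64.5 − (88) = -23.5 m north and -513.9 − (-480) = -33.9 m east.
Residual distance = √((-23.5)² + (-33.9)²) = 41.2 m.

41 m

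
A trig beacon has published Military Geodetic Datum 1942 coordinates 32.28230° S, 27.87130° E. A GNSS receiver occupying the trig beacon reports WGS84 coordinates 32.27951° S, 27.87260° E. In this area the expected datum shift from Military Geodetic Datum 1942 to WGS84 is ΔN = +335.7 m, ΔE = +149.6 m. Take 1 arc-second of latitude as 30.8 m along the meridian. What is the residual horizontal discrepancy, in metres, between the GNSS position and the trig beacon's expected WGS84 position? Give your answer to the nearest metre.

38 m

Observed coordinate differences: Δφ = +0.00279°, Δλ = +0.00130°.
Converting to metres (1° lat = 110880 m, cos φ = 0.845427): observed ΔN = 309.4 m, observed ΔE = 121.9 m.
Subtracting the expected shift leaves a residual of 309.4 − (335.7) = -26.3 m north and 121.9 − (149.6) = -27.7 m east.
Residual distance = √((-26.3)² + (-27.7)²) = 38.3 m.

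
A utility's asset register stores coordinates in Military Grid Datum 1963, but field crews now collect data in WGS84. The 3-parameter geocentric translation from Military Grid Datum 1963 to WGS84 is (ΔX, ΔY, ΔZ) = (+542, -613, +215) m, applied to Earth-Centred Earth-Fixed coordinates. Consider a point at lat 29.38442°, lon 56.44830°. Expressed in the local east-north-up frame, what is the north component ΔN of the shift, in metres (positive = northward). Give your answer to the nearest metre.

ΔN = 291 m

The local north axis is (−sin φ cos λ, −sin φ sin λ, cos φ), giving ΔN = -146.983 + 250.665 + 187.340 = 291.02 m.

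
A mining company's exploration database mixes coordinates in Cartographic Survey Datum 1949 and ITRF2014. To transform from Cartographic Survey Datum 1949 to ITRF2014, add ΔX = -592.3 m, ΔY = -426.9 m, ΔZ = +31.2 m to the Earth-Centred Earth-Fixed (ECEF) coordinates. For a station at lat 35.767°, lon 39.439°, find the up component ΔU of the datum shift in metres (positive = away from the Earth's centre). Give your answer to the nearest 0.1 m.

The local up (radial) axis is (cos φ cos λ, cos φ sin λ, sin φ), giving ΔU = -371.162 − 220.044 + 18.236 = -572.97 m.

ΔU = -573.0 m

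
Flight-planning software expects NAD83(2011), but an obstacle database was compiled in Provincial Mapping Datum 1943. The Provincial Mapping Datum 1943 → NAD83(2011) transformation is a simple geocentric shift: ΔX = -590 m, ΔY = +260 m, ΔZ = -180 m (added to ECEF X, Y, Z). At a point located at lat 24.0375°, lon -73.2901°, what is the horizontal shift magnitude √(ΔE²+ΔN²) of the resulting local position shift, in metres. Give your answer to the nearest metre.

At φ = 24.0375°, λ = -73.2901°: sin φ = 0.407334, cos φ = 0.913279, sin λ = -0.957773, cos λ = 0.287526.
ΔE = −sin λ·ΔX + cos λ·ΔY = −(-0.957773)·(-590) + (0.287526)·(260) = -490.33 m.
ΔN = −sin φ cos λ·ΔX − sin φ sin λ·ΔY + cos φ·ΔZ = −(0.407334)(0.287526)(-590) − (0.407334)(-0.957773)(260) + (0.913279)(-180) = 6.14 m.
Horizontal magnitude = √(ΔE² + ΔN²) = √((-490.33)² + 6.14²) = 490.37 m.

490 m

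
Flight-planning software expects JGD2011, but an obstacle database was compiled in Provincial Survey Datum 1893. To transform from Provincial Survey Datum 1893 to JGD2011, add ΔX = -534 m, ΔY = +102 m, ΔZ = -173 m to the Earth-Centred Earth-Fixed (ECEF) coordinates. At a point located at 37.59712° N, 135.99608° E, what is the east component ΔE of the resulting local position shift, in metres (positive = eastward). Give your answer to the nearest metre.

The local east axis at (φ, λ) is (−sin λ, cos λ, 0), so ΔE = −sin(135.99608°)·(-534) + cos(135.99608°)·102 = 297.61 m.

ΔE = 298 m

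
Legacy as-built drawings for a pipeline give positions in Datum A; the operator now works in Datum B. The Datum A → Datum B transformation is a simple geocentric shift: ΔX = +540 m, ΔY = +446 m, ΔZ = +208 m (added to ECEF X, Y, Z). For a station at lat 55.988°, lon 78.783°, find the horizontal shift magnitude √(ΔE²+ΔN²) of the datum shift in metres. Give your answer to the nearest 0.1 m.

554.4 m

At φ = 55.988°, λ = 78.783°: sin φ = 0.828920, cos φ = 0.559367, sin λ = 0.980897, cos λ = 0.194525.
ΔE = −sin λ·ΔX + cos λ·ΔY = −(0.980897)·(540) + (0.194525)·(446) = -442.93 m.
ΔN = −sin φ cos λ·ΔX − sin φ sin λ·ΔY + cos φ·ΔZ = −(0.828920)(0.194525)(540) − (0.828920)(0.980897)(446) + (0.559367)(208) = -333.36 m.
Horizontal magnitude = √(ΔE² + ΔN²) = √((-442.93)² + (-333.36)²) = 554.36 m.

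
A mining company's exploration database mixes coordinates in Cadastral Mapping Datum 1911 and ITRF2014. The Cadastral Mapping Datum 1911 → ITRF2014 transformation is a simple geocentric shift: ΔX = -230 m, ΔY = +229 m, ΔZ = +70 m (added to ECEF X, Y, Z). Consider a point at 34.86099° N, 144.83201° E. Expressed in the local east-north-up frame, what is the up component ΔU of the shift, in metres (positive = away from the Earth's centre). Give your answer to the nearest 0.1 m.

ΔU = 302.5 m

The local up (radial) axis is (cos φ cos λ, cos φ sin λ, sin φ), giving ΔU = 154.276 + 108.228 + 40.011 = 302.52 m.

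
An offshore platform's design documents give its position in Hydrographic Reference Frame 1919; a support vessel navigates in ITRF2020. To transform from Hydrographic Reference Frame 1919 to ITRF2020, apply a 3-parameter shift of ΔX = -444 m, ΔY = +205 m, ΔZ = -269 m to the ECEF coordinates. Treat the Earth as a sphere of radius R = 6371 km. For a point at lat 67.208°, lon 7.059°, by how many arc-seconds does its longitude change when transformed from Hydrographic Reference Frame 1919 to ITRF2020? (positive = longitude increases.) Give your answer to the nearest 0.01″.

sin φ = 0.921917, cos φ = 0.387387, sin λ = 0.122891, cos λ = 0.992420.
East component: ΔE = −sin λ·ΔX + cos λ·ΔY = −(0.122891)(-444) + (0.992420)(205) = 258.01 m.
1° of latitude spans πR/180 = 111195 m; at latitude φ, 1° of longitude spans that × cos φ = 43075.5 m, so Δλ = 258.01 / 43075.5 × 3600 = 21.563″.

Δλ = 21.56″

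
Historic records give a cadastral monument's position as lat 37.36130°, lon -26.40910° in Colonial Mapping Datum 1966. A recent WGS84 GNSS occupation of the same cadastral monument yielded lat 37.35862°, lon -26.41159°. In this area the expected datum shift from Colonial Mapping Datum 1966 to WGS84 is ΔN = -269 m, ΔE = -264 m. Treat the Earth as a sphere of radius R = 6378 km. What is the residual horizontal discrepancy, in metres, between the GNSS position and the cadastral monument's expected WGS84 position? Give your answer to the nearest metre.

Observed coordinate differences: Δφ = -0.00268°, Δλ = -0.00249°.
Converting to metres (1° lat = 111317 m, cos φ = 0.794825): observed ΔN = -298.3 m, observed ΔE = -220.3 m.
Subtracting the expected shift leaves a residual of -298.3 − (-269) = -29.3 m north and -220.3 − (-264) = 43.7 m east.
Residual distance = √((-29.3)² + 43.7²) = 52.6 m.

53 m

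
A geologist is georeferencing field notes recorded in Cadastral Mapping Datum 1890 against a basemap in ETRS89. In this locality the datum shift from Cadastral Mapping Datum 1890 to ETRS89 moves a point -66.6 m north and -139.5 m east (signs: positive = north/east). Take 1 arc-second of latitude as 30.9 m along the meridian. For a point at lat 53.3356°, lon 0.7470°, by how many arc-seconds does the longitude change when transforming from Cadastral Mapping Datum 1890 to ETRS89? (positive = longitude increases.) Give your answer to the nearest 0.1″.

At latitude 53.3356°, cos φ = 0.597127.
1″ of longitude at this latitude = 30.90 × cos φ = 18.4512 m, so Δλ = -139.5 / 18.4512 = -7.560″.

Δλ = -7.6″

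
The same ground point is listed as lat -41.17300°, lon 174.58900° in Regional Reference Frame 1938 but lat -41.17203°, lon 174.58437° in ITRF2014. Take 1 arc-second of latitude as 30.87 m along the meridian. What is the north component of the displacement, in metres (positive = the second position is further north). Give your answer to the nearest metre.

ΔN = 108 m

Δφ = -41.17203° − -41.17300° = +0.00097°; Δλ = 174.58437° − 174.58900° = -0.00463°.
1° of latitude = 3600 × 30.87 = 111132 m.
ΔN = Δφ × 111132 = 107.8 m; ΔE = Δλ × 111132 × cos(-41.17300°) = -0.00463 × 111132 × 0.752725 = -387.3 m.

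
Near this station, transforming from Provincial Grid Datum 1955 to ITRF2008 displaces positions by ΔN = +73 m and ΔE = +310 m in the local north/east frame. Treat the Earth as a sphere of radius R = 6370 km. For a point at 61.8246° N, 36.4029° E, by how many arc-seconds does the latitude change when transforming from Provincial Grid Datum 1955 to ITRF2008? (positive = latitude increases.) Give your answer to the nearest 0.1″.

Δφ = 2.4″

On a sphere of radius R, 1 rad of latitude = R, so Δφ = ΔN / R = 73.0 / 6370000 = 1.1460e-05 rad = 2.364″.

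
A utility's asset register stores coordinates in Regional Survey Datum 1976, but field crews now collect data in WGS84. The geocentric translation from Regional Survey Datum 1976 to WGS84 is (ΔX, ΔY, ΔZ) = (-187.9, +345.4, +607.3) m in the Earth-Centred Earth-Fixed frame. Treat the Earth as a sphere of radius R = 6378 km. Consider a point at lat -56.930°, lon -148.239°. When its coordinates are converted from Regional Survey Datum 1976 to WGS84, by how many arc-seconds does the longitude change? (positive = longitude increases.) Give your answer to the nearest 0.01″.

Δλ = -23.27″

sin φ = -0.838005, cos φ = 0.545663, sin λ = -0.526377, cos λ = -0.850251.
East component: ΔE = −sin λ·ΔX + cos λ·ΔY = −(-0.526377)(-187.9) + (-0.850251)(345.4) = -392.58 m.
1° of latitude spans πR/180 = 111317 m; at latitude φ, 1° of longitude spans that × cos φ = 60741.7 m, so Δλ = -392.58 / 60741.7 × 3600 = -23.267″.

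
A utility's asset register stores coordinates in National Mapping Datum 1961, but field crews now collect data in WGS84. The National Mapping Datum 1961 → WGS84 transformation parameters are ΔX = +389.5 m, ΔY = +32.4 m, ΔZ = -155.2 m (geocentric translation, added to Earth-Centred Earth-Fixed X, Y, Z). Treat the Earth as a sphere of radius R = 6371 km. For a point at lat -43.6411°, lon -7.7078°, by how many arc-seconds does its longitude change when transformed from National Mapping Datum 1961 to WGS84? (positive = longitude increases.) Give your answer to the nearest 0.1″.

sin φ = -0.690139, cos φ = 0.723677, sin λ = -0.134121, cos λ = 0.990965.
East component: ΔE = −sin λ·ΔX + cos λ·ΔY = −(-0.134121)(389.5) + (0.990965)(32.4) = 84.35 m.
1° of latitude spans πR/180 = 111195 m; at latitude φ, 1° of longitude spans that × cos φ = 80469.2 m, so Δλ = 84.35 / 80469.2 × 3600 = 3.774″.

Δλ = 3.8″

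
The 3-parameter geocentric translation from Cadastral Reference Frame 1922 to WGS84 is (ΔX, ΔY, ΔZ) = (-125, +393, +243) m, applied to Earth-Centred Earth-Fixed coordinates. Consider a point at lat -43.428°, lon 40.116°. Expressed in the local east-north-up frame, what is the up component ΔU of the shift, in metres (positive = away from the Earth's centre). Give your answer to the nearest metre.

The local up (radial) axis is (cos φ cos λ, cos φ sin λ, sin φ), giving ΔU = -69.423 + 183.901 − 167.049 = -52.57 m.

ΔU = -53 m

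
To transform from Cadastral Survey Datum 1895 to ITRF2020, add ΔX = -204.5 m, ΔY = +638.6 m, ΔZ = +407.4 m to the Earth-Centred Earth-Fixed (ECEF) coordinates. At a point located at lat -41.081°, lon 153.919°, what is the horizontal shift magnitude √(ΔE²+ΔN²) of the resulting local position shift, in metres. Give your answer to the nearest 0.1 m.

At φ = -41.081°, λ = 153.919°: sin φ = -0.657125, cos φ = 0.753781, sin λ = 0.439641, cos λ = -0.898173.
ΔE = −sin λ·ΔX + cos λ·ΔY = −(0.439641)·(-204.5) + (-0.898173)·(638.6) = -483.67 m.
ΔN = −sin φ cos λ·ΔX − sin φ sin λ·ΔY + cos φ·ΔZ = −(-0.657125)(-0.898173)(-204.5) − (-0.657125)(0.439641)(638.6) + (0.753781)(407.4) = 612.28 m.
Horizontal magnitude = √(ΔE² + ΔN²) = √((-483.67)² + 612.28²) = 780.27 m.

780.3 m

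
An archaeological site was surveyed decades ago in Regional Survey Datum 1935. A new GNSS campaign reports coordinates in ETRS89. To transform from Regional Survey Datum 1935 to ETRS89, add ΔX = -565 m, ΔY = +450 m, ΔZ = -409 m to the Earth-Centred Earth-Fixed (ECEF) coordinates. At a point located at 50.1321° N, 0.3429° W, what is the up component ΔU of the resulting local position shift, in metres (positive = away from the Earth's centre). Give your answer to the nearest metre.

ΔU = -678 m

At φ = 50.1321°, λ = -0.3429°: sin φ = 0.767524, cos φ = 0.641020, sin λ = -0.005985, cos λ = 0.999982.
ΔU = cos φ cos λ·ΔX + cos φ sin λ·ΔY + sin φ·ΔZ = (0.641020)(0.999982)(-565) + (0.641020)(-0.005985)(450) + (0.767524)(-409) = -677.81 m.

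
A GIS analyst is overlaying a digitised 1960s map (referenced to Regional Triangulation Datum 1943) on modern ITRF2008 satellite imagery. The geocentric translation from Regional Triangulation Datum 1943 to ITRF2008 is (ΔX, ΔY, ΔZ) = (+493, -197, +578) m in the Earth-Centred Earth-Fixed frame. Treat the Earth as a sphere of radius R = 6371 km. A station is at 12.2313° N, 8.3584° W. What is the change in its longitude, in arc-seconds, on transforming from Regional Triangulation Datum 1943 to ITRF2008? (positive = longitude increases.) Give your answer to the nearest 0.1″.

sin φ = 0.211859, cos φ = 0.977300, sin λ = -0.145365, cos λ = 0.989378.
East component: ΔE = −sin λ·ΔX + cos λ·ΔY = −(-0.145365)(493) + (0.989378)(-197) = -123.24 m.
1° of latitude spans πR/180 = 111195 m; at latitude φ, 1° of longitude spans that × cos φ = 108670.8 m, so Δλ = -123.24 / 108670.8 × 3600 = -4.083″.

Δλ = -4.1″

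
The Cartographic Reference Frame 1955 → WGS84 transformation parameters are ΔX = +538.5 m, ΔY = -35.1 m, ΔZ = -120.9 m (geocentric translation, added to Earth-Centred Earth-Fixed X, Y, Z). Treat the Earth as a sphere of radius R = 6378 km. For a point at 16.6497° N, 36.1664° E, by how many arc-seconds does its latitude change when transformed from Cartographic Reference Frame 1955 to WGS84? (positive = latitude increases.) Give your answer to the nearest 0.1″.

Δφ = -7.6″

sin φ = 0.286520, cos φ = 0.958074, sin λ = 0.590132, cos λ = 0.807307.
North component: ΔN = −sin φ cos λ·ΔX − sin φ sin λ·ΔY + cos φ·ΔZ = −(0.286520)(0.807307)(538.5) − (0.286520)(0.590132)(-35.1) + (0.958074)(-120.9) = -234.46 m.
1° of latitude spans πR/180 = 111317 m, so Δφ = -234.46 / 111317 × 3600 = -7.582″.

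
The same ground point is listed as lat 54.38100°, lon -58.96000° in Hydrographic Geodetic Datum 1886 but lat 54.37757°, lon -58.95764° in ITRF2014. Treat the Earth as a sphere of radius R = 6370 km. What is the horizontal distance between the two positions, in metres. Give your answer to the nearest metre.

Δφ = 54.37757° − 54.38100° = -0.00343°; Δλ = -58.95764° − -58.96000° = +0.00236°.
1° along a meridian = πR/180 = 111177 m.
ΔN = Δφ × 111177 = -381.3 m; ΔE = Δλ × 111177 × cos(54.38100°) = +0.00236 × 111177 × 0.582393 = 152.8 m.
Distance = √(ΔE² + ΔN²) = √(152.8² + (-381.3)²) = 410.8 m.

411 m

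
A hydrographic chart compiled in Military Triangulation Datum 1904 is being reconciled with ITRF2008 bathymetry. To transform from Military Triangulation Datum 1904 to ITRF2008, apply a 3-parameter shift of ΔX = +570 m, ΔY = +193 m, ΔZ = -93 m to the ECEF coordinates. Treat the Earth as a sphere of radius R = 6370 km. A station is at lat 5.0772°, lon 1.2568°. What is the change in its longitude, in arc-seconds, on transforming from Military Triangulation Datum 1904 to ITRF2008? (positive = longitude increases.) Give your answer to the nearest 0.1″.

sin φ = 0.088498, cos φ = 0.996076, sin λ = 0.021934, cos λ = 0.999759.
East component: ΔE = −sin λ·ΔX + cos λ·ΔY = −(0.021934)(570) + (0.999759)(193) = 180.45 m.
1° of latitude spans πR/180 = 111177 m; at latitude φ, 1° of longitude spans that × cos φ = 110741.3 m, so Δλ = 180.45 / 110741.3 × 3600 = 5.866″.

Δλ = 5.9″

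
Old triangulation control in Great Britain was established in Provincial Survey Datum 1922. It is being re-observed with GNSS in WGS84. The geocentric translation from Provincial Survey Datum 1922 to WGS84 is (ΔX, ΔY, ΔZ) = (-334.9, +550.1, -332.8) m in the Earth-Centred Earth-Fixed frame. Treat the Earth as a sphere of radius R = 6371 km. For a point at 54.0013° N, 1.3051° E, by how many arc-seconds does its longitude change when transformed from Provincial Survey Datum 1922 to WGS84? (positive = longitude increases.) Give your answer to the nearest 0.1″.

Δλ = 30.7″

sin φ = 0.809030, cos φ = 0.587767, sin λ = 0.022776, cos λ = 0.999741.
East component: ΔE = −sin λ·ΔX + cos λ·ΔY = −(0.022776)(-334.9) + (0.999741)(550.1) = 557.59 m.
1° of latitude spans πR/180 = 111195 m; at latitude φ, 1° of longitude spans that × cos φ = 65356.7 m, so Δλ = 557.59 / 65356.7 × 3600 = 30.713″.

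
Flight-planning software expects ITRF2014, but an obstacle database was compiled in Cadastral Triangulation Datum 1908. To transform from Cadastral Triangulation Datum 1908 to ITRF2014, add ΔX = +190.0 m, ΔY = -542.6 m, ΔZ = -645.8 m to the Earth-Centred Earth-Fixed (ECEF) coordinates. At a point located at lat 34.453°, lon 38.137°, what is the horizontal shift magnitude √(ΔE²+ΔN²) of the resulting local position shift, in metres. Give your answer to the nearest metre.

At φ = 34.453°, λ = 38.137°: sin φ = 0.565730, cos φ = 0.824591, sin λ = 0.617544, cos λ = 0.786536.
ΔE = −sin λ·ΔX + cos λ·ΔY = −(0.617544)·(190.0) + (0.786536)·(-542.6) = -544.11 m.
ΔN = −sin φ cos λ·ΔX − sin φ sin λ·ΔY + cos φ·ΔZ = −(0.565730)(0.786536)(190.0) − (0.565730)(0.617544)(-542.6) + (0.824591)(-645.8) = -427.50 m.
Horizontal magnitude = √(ΔE² + ΔN²) = √((-544.11)² + (-427.50)²) = 691.96 m.

692 m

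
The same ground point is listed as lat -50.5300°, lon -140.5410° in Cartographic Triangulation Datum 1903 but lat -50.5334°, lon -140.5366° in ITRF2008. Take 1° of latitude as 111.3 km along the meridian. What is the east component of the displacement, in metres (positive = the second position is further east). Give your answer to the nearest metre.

ΔE = 311 m

Δφ = -50.5334° − -50.5300° = -0.0034°; Δλ = -140.5366° − -140.5410° = +0.0044°.
ΔN = Δφ × 111300 = -378.4 m; ΔE = Δλ × 111300 × cos(-50.5300°) = +0.0044 × 111300 × 0.635674 = 311.3 m.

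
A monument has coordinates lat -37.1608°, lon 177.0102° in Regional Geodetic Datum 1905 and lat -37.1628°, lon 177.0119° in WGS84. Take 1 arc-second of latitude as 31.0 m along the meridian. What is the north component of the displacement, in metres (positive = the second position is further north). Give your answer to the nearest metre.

ΔN = -223 m

Δφ = -37.1628° − -37.1608° = -0.0020°; Δλ = 177.0119° − 177.0102° = +0.0017°.
1° of latitude = 3600 × 31.00 = 111600 m.
ΔN = Δφ × 111600 = -223.2 m; ΔE = Δλ × 111600 × cos(-37.1608°) = +0.0017 × 111600 × 0.796943 = 151.2 m.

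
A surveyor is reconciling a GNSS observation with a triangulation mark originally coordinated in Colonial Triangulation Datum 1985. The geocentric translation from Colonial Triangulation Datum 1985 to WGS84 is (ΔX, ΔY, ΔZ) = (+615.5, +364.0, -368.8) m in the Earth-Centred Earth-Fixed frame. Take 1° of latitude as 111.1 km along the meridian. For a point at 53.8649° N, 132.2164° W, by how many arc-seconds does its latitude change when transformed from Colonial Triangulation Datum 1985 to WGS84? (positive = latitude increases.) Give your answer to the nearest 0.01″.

Δφ = 10.83″

sin φ = 0.807629, cos φ = 0.589691, sin λ = -0.740612, cos λ = -0.671933.
North component: ΔN = −sin φ cos λ·ΔX − sin φ sin λ·ΔY + cos φ·ΔZ = −(0.807629)(-0.671933)(615.5) − (0.807629)(-0.740612)(364.0) + (0.589691)(-368.8) = 334.26 m.
1° of latitude spans 111100 m, so Δφ = 334.26 / 111100 × 3600 = 10.831″.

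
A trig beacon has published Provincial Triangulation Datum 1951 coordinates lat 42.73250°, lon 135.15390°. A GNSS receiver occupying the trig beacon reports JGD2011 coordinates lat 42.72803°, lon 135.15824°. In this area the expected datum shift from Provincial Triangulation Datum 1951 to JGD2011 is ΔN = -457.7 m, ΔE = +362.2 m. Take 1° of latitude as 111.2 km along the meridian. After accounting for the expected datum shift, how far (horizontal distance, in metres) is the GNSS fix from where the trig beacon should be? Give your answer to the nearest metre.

40 m

Observed coordinate differences: Δφ = -0.00447°, Δλ = +0.00434°.
Converting to metres (1° lat = 111200 m, cos φ = 0.734530): observed ΔN = -497.1 m, observed ΔE = 354.5 m.
Subtracting the expected shift leaves a residual of -497.1 − (-457.7) = -39.4 m north and 354.5 − (362.2) = -7.7 m east.
Residual distance = √((-39.4)² + (-7.7)²) = 40.1 m.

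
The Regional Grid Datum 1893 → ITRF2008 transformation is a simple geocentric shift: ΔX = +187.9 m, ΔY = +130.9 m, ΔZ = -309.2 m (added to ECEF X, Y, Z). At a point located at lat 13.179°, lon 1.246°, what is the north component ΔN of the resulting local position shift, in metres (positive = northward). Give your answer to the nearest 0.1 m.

ΔN = -344.5 m

At φ = 13.179°, λ = 1.246°: sin φ = 0.227994, cos φ = 0.973663, sin λ = 0.021745, cos λ = 0.999764.
ΔN = −sin φ cos λ·ΔX − sin φ sin λ·ΔY + cos φ·ΔZ = −(0.227994)(0.999764)(187.9) − (0.227994)(0.021745)(130.9) + (0.973663)(-309.2) = -344.54 m.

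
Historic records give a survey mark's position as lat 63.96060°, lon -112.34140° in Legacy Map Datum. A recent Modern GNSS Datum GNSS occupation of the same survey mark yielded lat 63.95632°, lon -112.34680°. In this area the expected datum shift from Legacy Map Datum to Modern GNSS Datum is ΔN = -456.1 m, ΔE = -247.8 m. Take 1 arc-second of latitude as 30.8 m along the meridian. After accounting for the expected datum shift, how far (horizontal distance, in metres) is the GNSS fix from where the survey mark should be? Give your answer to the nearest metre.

Observed coordinate differences: Δφ = -0.00428°, Δλ = -0.00540°.
Converting to metres (1° lat = 110880 m, cos φ = 0.438989): observed ΔN = -474.6 m, observed ΔE = -262.8 m.
Subtracting the expected shift leaves a residual of -474.6 − (-456.1) = -18.5 m north and -262.8 − (-247.8) = -15.0 m east.
Residual distance = √((-18.5)² + (-15.0)²) = 23.8 m.

24 m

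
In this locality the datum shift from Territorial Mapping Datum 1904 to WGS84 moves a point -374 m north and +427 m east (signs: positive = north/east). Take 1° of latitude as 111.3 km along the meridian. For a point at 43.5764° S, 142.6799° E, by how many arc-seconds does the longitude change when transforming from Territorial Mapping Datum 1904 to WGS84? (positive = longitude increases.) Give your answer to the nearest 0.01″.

At latitude -43.5764°, cos φ = 0.724456.
1° of longitude at this latitude = 111.3 × cos φ = 80.63 km, so Δλ = 427.0 / 80631.9 = 0.0052957° = 19.064″.

Δλ = 19.06″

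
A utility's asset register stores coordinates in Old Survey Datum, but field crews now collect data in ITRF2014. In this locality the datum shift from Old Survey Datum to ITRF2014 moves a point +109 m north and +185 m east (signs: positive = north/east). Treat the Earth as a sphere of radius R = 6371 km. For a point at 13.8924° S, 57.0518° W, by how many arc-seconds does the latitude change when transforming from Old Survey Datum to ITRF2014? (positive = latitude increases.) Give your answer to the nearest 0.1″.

On a sphere of radius R, 1 rad of latitude = R, so Δφ = ΔN / R = 109.0 / 6371000 = 1.7109e-05 rad = 3.529″.

Δφ = 3.5″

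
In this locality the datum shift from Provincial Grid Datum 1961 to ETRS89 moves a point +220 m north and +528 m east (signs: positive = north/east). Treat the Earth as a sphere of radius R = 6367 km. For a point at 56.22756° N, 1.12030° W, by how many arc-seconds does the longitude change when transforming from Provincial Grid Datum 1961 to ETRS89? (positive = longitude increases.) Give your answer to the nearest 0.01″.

At latitude 56.22756°, cos φ = 0.555896.
One radian of longitude at latitude φ spans R cos φ, so Δλ = ΔE / (R cos φ) = 528.0 / (6367000 × 0.555896) = 1.4918e-04 rad = 30.770″.

Δλ = 30.77″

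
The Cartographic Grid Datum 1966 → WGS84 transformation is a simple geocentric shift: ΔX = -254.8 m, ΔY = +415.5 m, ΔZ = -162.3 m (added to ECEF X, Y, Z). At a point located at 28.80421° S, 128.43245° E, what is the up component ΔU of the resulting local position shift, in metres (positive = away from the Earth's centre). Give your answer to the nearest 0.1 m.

The local up (radial) axis is (cos φ cos λ, cos φ sin λ, sin φ), giving ΔU = 138.785 + 285.207 + 78.199 = 502.19 m.

ΔU = 502.2 m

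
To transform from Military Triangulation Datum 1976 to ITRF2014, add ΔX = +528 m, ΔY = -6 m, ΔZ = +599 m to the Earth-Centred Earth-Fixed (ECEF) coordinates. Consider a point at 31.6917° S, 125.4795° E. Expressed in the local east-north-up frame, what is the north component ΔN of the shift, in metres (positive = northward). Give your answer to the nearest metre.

At φ = -31.6917°, λ = 125.4795°: sin φ = -0.525348, cos φ = 0.850887, sin λ = 0.814323, cos λ = -0.580412.
ΔN = −sin φ cos λ·ΔX − sin φ sin λ·ΔY + cos φ·ΔZ = −(-0.525348)(-0.580412)(528) − (-0.525348)(0.814323)(-6) + (0.850887)(599) = 346.12 m.

ΔN = 346 m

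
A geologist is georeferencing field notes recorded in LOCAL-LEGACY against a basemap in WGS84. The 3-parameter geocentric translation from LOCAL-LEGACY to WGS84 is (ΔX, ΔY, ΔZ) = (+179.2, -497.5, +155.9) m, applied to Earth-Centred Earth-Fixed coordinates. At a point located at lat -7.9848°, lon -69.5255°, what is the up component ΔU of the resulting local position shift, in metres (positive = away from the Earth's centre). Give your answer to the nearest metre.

ΔU = 502 m

At φ = -7.9848°, λ = -69.5255°: sin φ = -0.138910, cos φ = 0.990305, sin λ = -0.936828, cos λ = 0.349790.
ΔU = cos φ cos λ·ΔX + cos φ sin λ·ΔY + sin φ·ΔZ = (0.990305)(0.349790)(179.2) + (0.990305)(-0.936828)(-497.5) + (-0.138910)(155.9) = 501.97 m.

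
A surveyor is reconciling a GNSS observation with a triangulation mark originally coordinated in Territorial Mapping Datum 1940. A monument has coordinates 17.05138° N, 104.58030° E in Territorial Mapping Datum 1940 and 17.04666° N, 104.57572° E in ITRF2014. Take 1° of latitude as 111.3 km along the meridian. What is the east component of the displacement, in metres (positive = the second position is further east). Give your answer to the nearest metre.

ΔE = -487 m

Δφ = 17.04666° − 17.05138° = -0.00472°; Δλ = 104.57572° − 104.58030° = -0.00458°.
ΔN = Δφ × 111300 = -525.3 m; ΔE = Δλ × 111300 × cos(17.05138°) = -0.00458 × 111300 × 0.956042 = -487.3 m.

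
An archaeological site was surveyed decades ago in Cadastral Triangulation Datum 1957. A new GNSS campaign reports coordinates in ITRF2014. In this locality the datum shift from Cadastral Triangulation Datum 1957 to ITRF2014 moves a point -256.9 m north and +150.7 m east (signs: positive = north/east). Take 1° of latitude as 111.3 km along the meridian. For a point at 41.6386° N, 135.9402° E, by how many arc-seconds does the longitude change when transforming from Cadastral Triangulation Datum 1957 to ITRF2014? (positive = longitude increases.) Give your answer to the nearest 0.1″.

Δλ = 6.5″

At latitude 41.6386°, cos φ = 0.747351.
1° of longitude at this latitude = 111.3 × cos φ = 83.18 km, so Δλ = 150.7 / 83180.1 = 0.0018117° = 6.522″.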